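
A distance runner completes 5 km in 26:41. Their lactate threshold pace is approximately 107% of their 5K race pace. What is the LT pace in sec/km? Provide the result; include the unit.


Convert to seconds: 26 min 41 s = 1601 s
Pace per km = 1601 / 5 = 320.2 s/km
LT pace = 320.2 * 1.07 = 342.61 s/km

342.61 s/km


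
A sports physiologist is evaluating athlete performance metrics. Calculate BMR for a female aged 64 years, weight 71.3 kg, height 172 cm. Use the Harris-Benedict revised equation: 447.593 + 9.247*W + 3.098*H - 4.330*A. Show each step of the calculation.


Substituting values:
W term = 9.247 * 71.3 = 659.3111
H term = 3.098 * 172 = 532.856
A term = 4.330 * 64 = 277.12
BMR = 1362.64 kcal/day

1362.64 kcal/day


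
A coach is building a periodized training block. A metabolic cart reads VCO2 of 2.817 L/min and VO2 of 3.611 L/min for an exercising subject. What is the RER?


RER = VCO2 / VO2 = 2.817 / 3.611 = 0.7801

0.7801


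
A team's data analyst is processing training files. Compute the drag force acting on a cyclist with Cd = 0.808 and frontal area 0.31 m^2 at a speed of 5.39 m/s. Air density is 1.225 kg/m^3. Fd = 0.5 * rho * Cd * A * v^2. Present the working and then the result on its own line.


Step 1: v^2 = 29.0521
Step 2: Fd = 0.5 * 1.225 * 0.808 * 0.31 * 29.0521
= 4.457 N

4.457 N


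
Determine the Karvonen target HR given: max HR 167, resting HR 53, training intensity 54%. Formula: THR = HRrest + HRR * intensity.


HRR = HRmax - HRrest = 167 - 53 = 114
THR = 53 + 114 * 0.54
= 114.56 bpm

114.56 bpm


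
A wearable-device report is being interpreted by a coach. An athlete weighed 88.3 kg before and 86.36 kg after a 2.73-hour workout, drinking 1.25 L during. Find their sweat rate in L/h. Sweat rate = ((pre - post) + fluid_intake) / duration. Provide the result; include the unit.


Body mass change = 1.94 kg
Total sweat loss = 1.94 + 1.25 = 3.19 L
Rate = 3.19 / 2.73 = 1.168 L/h

1.168 L/h


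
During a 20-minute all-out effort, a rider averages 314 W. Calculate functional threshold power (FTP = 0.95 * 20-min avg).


FTP = 0.95 * 314
= 298.3 W

298.3 W


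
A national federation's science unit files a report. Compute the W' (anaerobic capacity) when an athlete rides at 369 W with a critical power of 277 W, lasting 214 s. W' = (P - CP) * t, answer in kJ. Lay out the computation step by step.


Above-CP power = 92 W
Duration = 214 s
W' = 92 * 214 = 19688 J
Convert: 19688 / 1000 = 19.688 kJ

19.688 kJ


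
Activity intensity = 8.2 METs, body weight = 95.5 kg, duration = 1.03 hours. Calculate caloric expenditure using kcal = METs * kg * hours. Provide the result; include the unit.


kcal = 8.2 * 95.5 * 1.03
= 783.1 * 1.03
= 806.59 kcal

806.59 kcal


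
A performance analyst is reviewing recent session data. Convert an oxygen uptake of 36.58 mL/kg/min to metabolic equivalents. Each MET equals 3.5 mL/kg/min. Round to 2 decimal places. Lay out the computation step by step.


One MET = 3.5 mL/kg/min
Number of METs = 36.58 / 3.5
= 10.45 METs

10.45 METs


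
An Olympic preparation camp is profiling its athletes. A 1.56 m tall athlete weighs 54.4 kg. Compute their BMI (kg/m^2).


height^2 = 2.4336 m^2
BMI = 54.4 / 2.4336 = 22.35 kg/m^2

22.35 kg/m^2


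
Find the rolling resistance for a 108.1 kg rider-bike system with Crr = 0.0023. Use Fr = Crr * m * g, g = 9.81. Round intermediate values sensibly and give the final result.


m * g = 108.1 * 9.81 = 1060.461 N
Fr = 0.0023 * 1060.461 = 2.439 N

2.439 N


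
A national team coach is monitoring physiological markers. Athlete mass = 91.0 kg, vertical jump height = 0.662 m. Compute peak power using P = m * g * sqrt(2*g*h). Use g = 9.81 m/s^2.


sqrt(2 * 9.81 * 0.662) = sqrt(12.98844) = 3.603948 m/s
P = 91.0 * 9.81 * 3.603948
= 3217.28 W

3217.28 W


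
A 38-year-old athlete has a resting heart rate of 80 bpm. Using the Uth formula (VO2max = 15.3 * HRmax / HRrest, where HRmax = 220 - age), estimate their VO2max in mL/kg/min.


HRmax = 220 - 38 = 182 bpm
Ratio = HRmax / HRrest = 182 / 80 = 2.275
VO2max = 15.3 * 2.275 = 34.81 mL/kg/min

34.81 mL/kg/min


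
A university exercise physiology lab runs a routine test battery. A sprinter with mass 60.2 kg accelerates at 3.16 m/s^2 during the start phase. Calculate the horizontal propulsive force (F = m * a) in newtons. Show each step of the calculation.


F = m * a
= 60.2 * 3.16
= 190.23 N

190.23 N


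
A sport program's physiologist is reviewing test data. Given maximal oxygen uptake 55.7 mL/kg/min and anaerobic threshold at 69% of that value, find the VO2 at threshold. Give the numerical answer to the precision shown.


Percentage as decimal = 0.69
VO2 at AT = 55.7 * 0.69 = 38.43 mL/kg/min

38.43 mL/kg/min


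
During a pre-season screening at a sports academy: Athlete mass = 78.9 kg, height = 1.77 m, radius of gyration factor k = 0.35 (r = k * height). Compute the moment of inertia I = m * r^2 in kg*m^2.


r = k * height = 0.35 * 1.77 = 0.6195 m
r^2 = 0.6195^2 = 0.38378
I = 78.9 * 0.38378 = 30.28 kg*m^2

30.28 kg*m^2


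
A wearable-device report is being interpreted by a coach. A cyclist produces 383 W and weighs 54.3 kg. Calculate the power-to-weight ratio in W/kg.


P/W = power / mass
= 383 / 54.3
= 7.053 W/kg

7.053 W/kg


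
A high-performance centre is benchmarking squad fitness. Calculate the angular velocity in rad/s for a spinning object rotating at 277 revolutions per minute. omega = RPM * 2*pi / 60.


omega = RPM * 2*pi / 60
= 277 * 6.28318531 / 60
= 29.007 rad/s

29.007 rad/s


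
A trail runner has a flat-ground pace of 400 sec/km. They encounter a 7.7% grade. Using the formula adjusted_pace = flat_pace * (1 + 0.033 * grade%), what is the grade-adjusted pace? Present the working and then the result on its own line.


Grade factor = 1 + 0.033 * 7.7 = 1.2541
Adjusted = 400 * 1.2541 = 501.64 sec/km

501.64 s/km


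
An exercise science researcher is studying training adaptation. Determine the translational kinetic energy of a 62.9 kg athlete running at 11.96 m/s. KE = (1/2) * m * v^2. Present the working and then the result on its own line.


KE = 0.5 * m * v^2
= 0.5 * 62.9 * 11.96^2
= 0.5 * 62.9 * 143.0416
= 4498.66 J

4498.66 J


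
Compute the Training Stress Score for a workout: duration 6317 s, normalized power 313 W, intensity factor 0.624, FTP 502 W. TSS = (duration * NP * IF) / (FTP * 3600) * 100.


Product = 6317 * 313 * 0.624 = 1233785.904
Base = 502 * 3600 = 1807200
TSS = 1233785.904 / 1807200 * 100 = 68.27

68.27 TSS


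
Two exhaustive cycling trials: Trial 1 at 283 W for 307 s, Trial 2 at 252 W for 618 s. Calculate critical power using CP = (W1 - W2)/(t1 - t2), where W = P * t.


W1 = 283 * 307 = 86881 J
W2 = 252 * 618 = 155736 J
CP = (86881 - 155736) / (307 - 618)
= -68855 / -311
= 221.4 W

221.4 W


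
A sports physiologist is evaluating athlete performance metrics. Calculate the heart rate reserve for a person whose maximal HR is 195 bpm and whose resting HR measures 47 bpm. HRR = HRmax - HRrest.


HRmax = 195 bpm
HRrest = 47 bpm
HRR = 195 - 47 = 148 bpm

148 bpm


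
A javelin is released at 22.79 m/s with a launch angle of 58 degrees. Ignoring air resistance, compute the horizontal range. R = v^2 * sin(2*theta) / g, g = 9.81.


Launch speed squared = 519.3841
sin(2 * 58 deg) = 0.898794
Range = 519.3841 * 0.898794 / 9.81
= 47.586 m

47.586 m


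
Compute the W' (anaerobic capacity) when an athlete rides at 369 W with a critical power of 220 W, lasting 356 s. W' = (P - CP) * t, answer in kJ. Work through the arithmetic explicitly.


Above-CP power = 149 W
Duration = 356 s
W' = 149 * 356 = 53044 J
Convert: 53044 / 1000 = 53.044 kJ

53.044 kJ


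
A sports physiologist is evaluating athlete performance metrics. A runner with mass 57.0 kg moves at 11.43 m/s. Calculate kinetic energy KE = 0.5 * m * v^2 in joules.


v^2 = 11.43^2 = 130.6449
KE = 0.5 * 57.0 * 130.6449
= 3723.38 J

3723.38 J


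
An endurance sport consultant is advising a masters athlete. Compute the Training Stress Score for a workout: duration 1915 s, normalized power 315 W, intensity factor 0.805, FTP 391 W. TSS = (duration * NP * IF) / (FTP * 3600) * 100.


Product = 1915 * 315 * 0.805 = 485596.125
Base = 391 * 3600 = 1407600
TSS = 485596.125 / 1407600 * 100 = 34.5

34.5 TSS


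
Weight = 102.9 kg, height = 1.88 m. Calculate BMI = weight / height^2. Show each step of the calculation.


height^2 = 1.88^2 = 3.5344
BMI = 102.9 / 3.5344 = 29.11 kg/m^2

29.11 kg/m^2


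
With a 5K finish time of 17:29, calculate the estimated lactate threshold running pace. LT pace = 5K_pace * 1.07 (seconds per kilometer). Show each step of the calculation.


Race duration = 1049 s for 5 km
Average pace = 1049 / 5 = 209.8 s/km
LT pace = 209.8 * 1.07
= 224.49 s/km

224.49 s/km


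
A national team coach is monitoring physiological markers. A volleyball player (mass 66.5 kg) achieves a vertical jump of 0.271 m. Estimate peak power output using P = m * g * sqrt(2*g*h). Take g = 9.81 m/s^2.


2 * g * h = 2 * 9.81 * 0.271 = 5.31702
sqrt(5.31702) = 2.305866 m/s
P = 66.5 * 9.81 * 2.305866 = 1504.27 W

1504.27 W


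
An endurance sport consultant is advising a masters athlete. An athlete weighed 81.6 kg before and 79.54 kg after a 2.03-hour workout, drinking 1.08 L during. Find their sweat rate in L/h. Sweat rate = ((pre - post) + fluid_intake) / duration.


Body mass change = 2.06 kg
Total sweat loss = 2.06 + 1.08 = 3.14 L
Rate = 3.14 / 2.03 = 1.547 L/h

1.547 L/h


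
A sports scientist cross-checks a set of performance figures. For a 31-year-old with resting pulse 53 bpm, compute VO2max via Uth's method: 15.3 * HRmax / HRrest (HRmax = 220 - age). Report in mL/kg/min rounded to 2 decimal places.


Step 1: HRmax = 220 - 31 = 189 bpm
Step 2: Ratio = 189 / 53 = 3.566
Step 3: VO2max = 15.3 * 3.566 = 54.56 mL/kg/min

54.56 mL/kg/min


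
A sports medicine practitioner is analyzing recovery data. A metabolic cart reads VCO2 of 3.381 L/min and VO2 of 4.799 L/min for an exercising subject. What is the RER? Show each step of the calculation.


RER = VCO2 / VO2 = 3.381 / 4.799 = 0.7045

0.7045


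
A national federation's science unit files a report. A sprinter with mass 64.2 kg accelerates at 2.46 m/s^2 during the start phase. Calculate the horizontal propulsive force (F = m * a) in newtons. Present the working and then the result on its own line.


F = m * a
= 64.2 * 2.46
= 157.93 N

157.93 N


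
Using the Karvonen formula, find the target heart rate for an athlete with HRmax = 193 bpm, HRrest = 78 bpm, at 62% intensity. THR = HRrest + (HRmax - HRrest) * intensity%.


HRR = 193 - 78 = 115
THR = 78 + 115 * 0.62
= 78 + 71.3
= 149.3 bpm

149.3 bpm


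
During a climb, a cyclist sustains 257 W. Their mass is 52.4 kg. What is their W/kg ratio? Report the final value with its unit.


Power-to-weight = 257 W / 52.4 kg
= 4.905 W/kg

4.905 W/kg


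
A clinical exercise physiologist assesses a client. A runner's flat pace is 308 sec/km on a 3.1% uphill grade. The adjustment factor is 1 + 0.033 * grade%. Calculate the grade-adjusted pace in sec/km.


Factor = 1 + 0.033 * 3.1 = 1.1023
Adjusted pace = 308 * 1.1023
= 339.51 sec/km

339.51 s/km


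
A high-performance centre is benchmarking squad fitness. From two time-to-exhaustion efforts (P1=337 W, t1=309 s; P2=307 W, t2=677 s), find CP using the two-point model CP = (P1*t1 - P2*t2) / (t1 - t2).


Work in trial 1 = 104133 J
Work in trial 2 = 207839 J
Delta work = -103706 J
Delta time = -368 s
CP = -103706 / -368 = 281.81 W

281.81 W


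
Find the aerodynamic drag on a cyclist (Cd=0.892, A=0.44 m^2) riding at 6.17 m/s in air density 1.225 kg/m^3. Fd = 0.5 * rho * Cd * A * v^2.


Fd = 0.5 * 1.225 * 0.892 * 0.44 * 6.17^2
= 0.5 * 1.225 * 0.892 * 0.44 * 38.0689
= 9.152 N

9.152 N


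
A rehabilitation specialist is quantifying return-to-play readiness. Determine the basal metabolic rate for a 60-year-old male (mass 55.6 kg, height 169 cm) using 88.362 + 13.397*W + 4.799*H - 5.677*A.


BMR = 88.362 + 13.397*55.6 + 4.799*169 - 5.677*60
= 1303.65 kcal/day

1303.65 kcal/day


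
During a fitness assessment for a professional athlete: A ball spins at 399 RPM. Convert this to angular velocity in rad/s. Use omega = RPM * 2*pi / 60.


omega = 399 * 2 * pi / 60
= 399 * 6.28318531 / 60
= 2506.991 / 60
= 41.783 rad/s

41.783 rad/s


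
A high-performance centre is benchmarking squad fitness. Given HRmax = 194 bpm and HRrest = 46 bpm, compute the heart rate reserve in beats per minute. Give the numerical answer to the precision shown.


Heart rate reserve = maximum HR minus resting HR
HRR = 194 - 46 = 148 bpm

148 bpm


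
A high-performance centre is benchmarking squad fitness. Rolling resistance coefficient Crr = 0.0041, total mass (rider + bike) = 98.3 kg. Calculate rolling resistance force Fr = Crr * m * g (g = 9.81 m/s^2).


Fr = Crr * m * g
= 0.0041 * 98.3 * 9.81
= 3.954 N

3.954 N


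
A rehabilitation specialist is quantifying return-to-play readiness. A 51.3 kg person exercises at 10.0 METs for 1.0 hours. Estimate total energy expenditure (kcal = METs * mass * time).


Energy = METs * mass(kg) * time(h)
= 10.0 * 51.3 * 1.0
= 513.0 kcal

513.0 kcal


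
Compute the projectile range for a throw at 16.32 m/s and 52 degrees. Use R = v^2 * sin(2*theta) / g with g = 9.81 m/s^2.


Two times the angle = 104 degrees
sin(104) = 0.970296
R = 266.3424 * 0.970296 / 9.81 = 26.344 m

26.344 m


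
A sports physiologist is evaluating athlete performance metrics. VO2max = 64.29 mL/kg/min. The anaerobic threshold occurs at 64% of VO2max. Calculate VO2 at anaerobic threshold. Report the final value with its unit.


AT fraction = 64 / 100 = 0.64
AT VO2 = 64.29 * 0.64
= 41.15 mL/kg/min

41.15 mL/kg/min


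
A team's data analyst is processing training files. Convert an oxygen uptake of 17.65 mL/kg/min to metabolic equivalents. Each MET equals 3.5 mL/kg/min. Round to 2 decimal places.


One MET = 3.5 mL/kg/min
Number of METs = 17.65 / 3.5
= 5.04 METs

5.04 METs


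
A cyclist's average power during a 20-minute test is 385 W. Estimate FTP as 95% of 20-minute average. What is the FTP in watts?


FTP = 20-min power * 0.95
= 385 * 0.95
= 365.75 W

365.75 W


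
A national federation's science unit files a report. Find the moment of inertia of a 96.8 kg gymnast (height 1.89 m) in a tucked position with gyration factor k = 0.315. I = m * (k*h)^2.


Radius of gyration = 0.315 * 1.89 = 0.59535 m
I = 96.8 * 0.59535^2
= 96.8 * 0.354442
= 34.31 kg*m^2

34.31 kg*m^2


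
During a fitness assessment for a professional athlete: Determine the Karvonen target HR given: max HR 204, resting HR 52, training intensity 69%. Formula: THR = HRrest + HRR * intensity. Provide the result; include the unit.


HRR = HRmax - HRrest = 204 - 52 = 152
THR = 52 + 152 * 0.69
= 156.88 bpm

156.88 bpm


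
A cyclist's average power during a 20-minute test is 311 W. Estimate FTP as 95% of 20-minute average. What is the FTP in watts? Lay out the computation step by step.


FTP = 20-min power * 0.95
= 311 * 0.95
= 295.45 W

295.45 W


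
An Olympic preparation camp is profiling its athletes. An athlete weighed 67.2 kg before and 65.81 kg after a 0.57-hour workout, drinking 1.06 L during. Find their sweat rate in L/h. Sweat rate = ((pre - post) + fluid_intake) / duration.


Body mass change = 1.39 kg
Total sweat loss = 1.39 + 1.06 = 2.45 L
Rate = 2.45 / 0.57 = 4.298 L/h

4.298 L/h


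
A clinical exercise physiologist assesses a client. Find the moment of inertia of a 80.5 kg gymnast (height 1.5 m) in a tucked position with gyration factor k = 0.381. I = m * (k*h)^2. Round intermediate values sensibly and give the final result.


Radius of gyration = 0.381 * 1.5 = 0.5715 m
I = 80.5 * 0.5715^2
= 80.5 * 0.326612
= 26.292 kg*m^2

26.292 kg*m^2


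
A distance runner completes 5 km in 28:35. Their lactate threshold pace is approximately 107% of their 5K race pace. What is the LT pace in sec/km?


Convert to seconds: 28 min 35 s = 1715 s
Pace per km = 1715 / 5 = 343.0 s/km
LT pace = 343.0 * 1.07 = 367.01 s/km

367.01 s/km


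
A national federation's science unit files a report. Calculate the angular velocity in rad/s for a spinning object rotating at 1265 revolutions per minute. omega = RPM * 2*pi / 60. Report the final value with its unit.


omega = RPM * 2*pi / 60
= 1265 * 6.28318531 / 60
= 132.47 rad/s

132.47 rad/s


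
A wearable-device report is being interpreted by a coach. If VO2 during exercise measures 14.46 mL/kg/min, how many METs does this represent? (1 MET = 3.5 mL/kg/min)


METs = VO2 / 3.5 = 14.46 / 3.5 = 4.13

4.13 METs


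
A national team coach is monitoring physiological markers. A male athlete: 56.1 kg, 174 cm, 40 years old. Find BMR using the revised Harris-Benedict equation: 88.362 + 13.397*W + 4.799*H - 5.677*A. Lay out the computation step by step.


Intercept = 88.362
Weight contribution = 13.397 * 56.1 = 751.5717
Height contribution = 4.799 * 174 = 835.026
Age contribution = 5.677 * 40 = 227.08
BMR = 88.362 + 751.5717 + 835.026 - 227.08
= 1447.88 kcal/day

1447.88 kcal/day


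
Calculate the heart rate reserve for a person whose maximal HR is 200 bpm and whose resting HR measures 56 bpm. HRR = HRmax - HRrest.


HRmax = 200 bpm
HRrest = 56 bpm
HRR = 200 - 56 = 144 bpm

144 bpm


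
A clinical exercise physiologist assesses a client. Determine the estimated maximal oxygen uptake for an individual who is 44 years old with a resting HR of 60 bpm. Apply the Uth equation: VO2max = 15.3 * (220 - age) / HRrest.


HRmax = 220 - 44 = 176
VO2max = 15.3 * (176 / 60)
= 15.3 * 2.9333
= 44.88 mL/kg/min

44.88 mL/kg/min


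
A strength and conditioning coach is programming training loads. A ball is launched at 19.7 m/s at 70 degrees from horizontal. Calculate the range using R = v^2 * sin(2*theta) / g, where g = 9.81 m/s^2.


sin(2 * 70) = sin(140) = 0.642788
v^2 = 19.7^2 = 388.09
R = 388.09 * 0.642788 / 9.81
= 25.429 m

25.429 m


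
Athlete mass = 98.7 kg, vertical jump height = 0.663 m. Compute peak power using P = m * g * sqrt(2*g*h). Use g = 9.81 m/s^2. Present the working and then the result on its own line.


sqrt(2 * 9.81 * 0.663) = sqrt(13.00806) = 3.606669 m/s
P = 98.7 * 9.81 * 3.606669
= 3492.15 W

3492.15 W


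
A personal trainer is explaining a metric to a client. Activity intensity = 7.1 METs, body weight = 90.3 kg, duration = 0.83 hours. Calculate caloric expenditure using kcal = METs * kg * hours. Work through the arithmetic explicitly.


kcal = 7.1 * 90.3 * 0.83
= 641.13 * 0.83
= 532.14 kcal

532.14 kcal


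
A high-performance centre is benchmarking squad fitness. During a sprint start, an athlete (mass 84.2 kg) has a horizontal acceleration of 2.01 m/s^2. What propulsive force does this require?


Propulsive force = mass * acceleration
= 84.2 kg * 2.01 m/s^2
= 169.24 N

169.24 N


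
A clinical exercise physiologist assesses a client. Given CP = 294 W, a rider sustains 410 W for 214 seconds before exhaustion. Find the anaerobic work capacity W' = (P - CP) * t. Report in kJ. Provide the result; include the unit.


Excess power = 410 - 294 = 116 W
Work above CP = 116 * 214 = 24824 J
W' = 24.824 kJ

24.824 kJ


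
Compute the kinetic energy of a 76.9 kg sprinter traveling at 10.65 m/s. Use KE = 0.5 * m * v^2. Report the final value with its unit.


Velocity squared = 113.4225
KE = 0.5 * 76.9 * 113.4225 = 4361.1 J

4361.1 J


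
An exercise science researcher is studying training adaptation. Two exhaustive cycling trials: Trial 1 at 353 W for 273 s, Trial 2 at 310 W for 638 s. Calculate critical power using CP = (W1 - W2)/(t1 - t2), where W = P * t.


W1 = 353 * 273 = 96369 J
W2 = 310 * 638 = 197780 J
CP = (96369 - 197780) / (273 - 638)
= -101411 / -365
= 277.84 W

277.84 W


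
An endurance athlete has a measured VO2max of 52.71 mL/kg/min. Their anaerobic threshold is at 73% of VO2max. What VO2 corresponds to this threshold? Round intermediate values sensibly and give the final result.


Anaerobic threshold VO2 = VO2max * 73%
= 52.71 * 0.73
= 38.48 mL/kg/min

38.48 mL/kg/min


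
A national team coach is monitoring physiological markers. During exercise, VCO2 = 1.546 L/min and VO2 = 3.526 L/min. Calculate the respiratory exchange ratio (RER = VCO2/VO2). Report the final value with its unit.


RER = VCO2 / VO2
= 1.546 / 3.526
= 0.4385

0.4385


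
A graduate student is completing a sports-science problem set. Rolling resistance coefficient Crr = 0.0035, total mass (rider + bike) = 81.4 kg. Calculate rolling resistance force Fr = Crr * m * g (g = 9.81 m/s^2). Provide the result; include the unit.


Fr = Crr * m * g
= 0.0035 * 81.4 * 9.81
= 2.795 N

2.795 N


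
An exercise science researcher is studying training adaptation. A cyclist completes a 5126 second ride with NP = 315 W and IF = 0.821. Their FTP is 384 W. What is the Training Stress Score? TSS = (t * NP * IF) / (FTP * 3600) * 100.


t * NP * IF = 5126 * 315 * 0.821 = 1325660.49
FTP * 3600 = 1382400
TSS = (1325660.49 / 1382400) * 100 = 95.9

95.9 TSS


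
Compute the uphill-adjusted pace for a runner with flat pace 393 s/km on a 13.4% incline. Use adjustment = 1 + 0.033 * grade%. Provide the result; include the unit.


Adjustment factor = 1 + 0.033 * 13.4 = 1.4422
Grade-adjusted pace = 393 * 1.4422 = 566.78 s/km

566.78 s/km


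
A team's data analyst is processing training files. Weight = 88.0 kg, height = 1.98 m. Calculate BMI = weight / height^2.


height^2 = 1.98^2 = 3.9204
BMI = 88.0 / 3.9204 = 22.45 kg/m^2

22.45 kg/m^2


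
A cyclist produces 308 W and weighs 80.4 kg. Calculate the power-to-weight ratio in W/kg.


P/W = power / mass
= 308 / 80.4
= 3.831 W/kg

3.831 W/kg


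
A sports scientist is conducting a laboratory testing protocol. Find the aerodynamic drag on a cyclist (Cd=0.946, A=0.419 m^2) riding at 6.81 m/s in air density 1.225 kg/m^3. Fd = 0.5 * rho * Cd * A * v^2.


Fd = 0.5 * 1.225 * 0.946 * 0.419 * 6.81^2
= 0.5 * 1.225 * 0.946 * 0.419 * 46.3761
= 11.259 N

11.259 N


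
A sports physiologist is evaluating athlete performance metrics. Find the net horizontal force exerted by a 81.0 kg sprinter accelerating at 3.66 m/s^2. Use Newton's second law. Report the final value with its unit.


Newton's second law: F = m * a
F = 81.0 * 3.66 = 296.46 N

296.46 N


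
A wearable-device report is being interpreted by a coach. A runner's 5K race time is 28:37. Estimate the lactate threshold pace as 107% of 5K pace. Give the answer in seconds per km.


Total race time = 28*60 + 37 = 1717 seconds
5K pace = 1717 / 5 = 343.4 sec/km
LT pace = 343.4 * 1.07 = 367.44 sec/km

367.44 s/km


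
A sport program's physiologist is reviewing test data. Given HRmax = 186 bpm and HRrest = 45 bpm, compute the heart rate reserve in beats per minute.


Heart rate reserve = maximum HR minus resting HR
HRR = 186 - 45 = 141 bpm

141 bpm


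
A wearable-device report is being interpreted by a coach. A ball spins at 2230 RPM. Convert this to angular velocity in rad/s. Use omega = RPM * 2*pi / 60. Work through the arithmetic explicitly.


omega = 2230 * 2 * pi / 60
= 2230 * 6.28318531 / 60
= 14011.503 / 60
= 233.525 rad/s

233.525 rad/s


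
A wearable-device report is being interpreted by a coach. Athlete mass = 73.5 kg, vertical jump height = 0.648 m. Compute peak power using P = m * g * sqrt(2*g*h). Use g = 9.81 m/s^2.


sqrt(2 * 9.81 * 0.648) = sqrt(12.71376) = 3.565636 m/s
P = 73.5 * 9.81 * 3.565636
= 2570.95 W

2570.95 W


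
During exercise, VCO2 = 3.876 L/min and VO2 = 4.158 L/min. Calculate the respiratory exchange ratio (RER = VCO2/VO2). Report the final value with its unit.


RER = VCO2 / VO2
= 3.876 / 4.158
= 0.9322

0.9322


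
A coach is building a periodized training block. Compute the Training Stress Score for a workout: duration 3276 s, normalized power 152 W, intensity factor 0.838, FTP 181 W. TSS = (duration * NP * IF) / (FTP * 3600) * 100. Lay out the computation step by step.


Product = 3276 * 152 * 0.838 = 417283.776
Base = 181 * 3600 = 651600
TSS = 417283.776 / 651600 * 100 = 64.04

64.04 TSS


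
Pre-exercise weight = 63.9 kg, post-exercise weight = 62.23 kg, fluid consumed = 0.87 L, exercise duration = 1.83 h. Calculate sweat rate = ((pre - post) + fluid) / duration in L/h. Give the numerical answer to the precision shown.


Weight loss = 63.9 - 62.23 = 1.67 kg (approx L)
Total sweat = 1.67 + 0.87 = 2.54 L
Sweat rate = 2.54 / 1.83 = 1.388 L/h

1.388 L/h


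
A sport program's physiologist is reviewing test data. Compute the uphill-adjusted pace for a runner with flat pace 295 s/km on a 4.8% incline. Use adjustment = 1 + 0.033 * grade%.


Adjustment factor = 1 + 0.033 * 4.8 = 1.1584
Grade-adjusted pace = 295 * 1.1584 = 341.73 s/km

341.73 s/km


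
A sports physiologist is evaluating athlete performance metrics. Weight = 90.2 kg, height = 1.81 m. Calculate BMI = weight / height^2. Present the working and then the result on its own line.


height^2 = 1.81^2 = 3.2761
BMI = 90.2 / 3.2761 = 27.53 kg/m^2

27.53 kg/m^2


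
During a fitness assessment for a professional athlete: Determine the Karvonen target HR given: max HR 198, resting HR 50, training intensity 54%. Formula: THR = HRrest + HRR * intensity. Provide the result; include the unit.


HRR = HRmax - HRrest = 198 - 50 = 148
THR = 50 + 148 * 0.54
= 129.92 bpm

129.92 bpm


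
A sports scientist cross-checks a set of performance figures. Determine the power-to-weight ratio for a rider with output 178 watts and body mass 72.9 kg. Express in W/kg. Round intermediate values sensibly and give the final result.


P/W = 178 / 72.9 = 2.442 W/kg

2.442 W/kg


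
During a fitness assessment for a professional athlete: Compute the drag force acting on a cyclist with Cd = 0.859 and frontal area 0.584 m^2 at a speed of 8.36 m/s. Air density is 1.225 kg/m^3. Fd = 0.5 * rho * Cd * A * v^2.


Step 1: v^2 = 69.8896
Step 2: Fd = 0.5 * 1.225 * 0.859 * 0.584 * 69.8896
= 21.475 N

21.475 N


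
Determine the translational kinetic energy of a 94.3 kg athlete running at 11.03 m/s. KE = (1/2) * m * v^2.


KE = 0.5 * m * v^2
= 0.5 * 94.3 * 11.03^2
= 0.5 * 94.3 * 121.6609
= 5736.31 J

5736.31 J


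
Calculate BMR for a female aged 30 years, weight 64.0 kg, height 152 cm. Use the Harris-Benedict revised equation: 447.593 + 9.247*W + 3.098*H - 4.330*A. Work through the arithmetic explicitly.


Substituting values:
W term = 9.247 * 64.0 = 591.808
H term = 3.098 * 152 = 470.896
A term = 4.330 * 30 = 129.9
BMR = 1380.4 kcal/day

1380.4 kcal/day


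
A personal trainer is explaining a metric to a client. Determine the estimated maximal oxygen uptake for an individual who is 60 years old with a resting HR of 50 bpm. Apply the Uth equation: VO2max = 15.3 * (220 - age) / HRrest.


HRmax = 220 - 60 = 160
VO2max = 15.3 * (160 / 50)
= 15.3 * 3.2
= 48.96 mL/kg/min

48.96 mL/kg/min


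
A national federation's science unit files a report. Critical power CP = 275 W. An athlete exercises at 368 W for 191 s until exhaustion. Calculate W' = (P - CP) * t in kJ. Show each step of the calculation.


P - CP = 368 - 275 = 93 W
W' = 93 * 191 = 17763 J
= 17763 / 1000 = 17.763 kJ

17.763 kJ


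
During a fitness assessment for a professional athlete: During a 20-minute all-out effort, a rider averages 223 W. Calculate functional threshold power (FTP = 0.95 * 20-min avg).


FTP = 0.95 * 223
= 211.85 W

211.85 W


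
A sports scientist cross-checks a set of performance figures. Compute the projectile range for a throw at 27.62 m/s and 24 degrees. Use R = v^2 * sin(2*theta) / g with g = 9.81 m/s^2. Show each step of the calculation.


Two times the angle = 48 degrees
sin(48) = 0.743145
R = 762.8644 * 0.743145 / 9.81 = 57.79 m

57.79 m


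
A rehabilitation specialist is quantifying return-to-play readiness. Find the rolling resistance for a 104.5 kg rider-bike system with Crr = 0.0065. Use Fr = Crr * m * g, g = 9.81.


m * g = 104.5 * 9.81 = 1025.145 N
Fr = 0.0065 * 1025.145 = 6.663 N

6.663 N


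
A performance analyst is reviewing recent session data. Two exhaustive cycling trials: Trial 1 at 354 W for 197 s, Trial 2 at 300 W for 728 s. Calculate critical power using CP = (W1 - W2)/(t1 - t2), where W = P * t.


W1 = 354 * 197 = 69738 J
W2 = 300 * 728 = 218400 J
CP = (69738 - 218400) / (197 - 728)
= -148662 / -531
= 279.97 W

279.97 W


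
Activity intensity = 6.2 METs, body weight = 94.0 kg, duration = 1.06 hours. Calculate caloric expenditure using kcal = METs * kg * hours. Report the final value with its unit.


kcal = 6.2 * 94.0 * 1.06
= 582.8 * 1.06
= 617.77 kcal

617.77 kcal


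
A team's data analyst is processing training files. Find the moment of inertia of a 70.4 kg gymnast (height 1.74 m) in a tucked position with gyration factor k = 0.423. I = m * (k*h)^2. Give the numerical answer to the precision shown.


Radius of gyration = 0.423 * 1.74 = 0.73602 m
I = 70.4 * 0.73602^2
= 70.4 * 0.541725
= 38.137 kg*m^2

38.137 kg*m^2


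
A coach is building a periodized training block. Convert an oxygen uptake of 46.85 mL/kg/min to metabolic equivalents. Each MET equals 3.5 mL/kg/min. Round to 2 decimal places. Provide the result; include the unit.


One MET = 3.5 mL/kg/min
Number of METs = 46.85 / 3.5
= 13.39 METs

13.39 METs


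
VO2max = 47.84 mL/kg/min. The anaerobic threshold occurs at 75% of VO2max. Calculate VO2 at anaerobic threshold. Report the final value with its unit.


AT fraction = 75 / 100 = 0.75
AT VO2 = 47.84 * 0.75
= 35.88 mL/kg/min

35.88 mL/kg/min


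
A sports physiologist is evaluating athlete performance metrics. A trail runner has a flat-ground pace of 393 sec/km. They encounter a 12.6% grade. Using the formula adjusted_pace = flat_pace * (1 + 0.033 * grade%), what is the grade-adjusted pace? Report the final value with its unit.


Grade factor = 1 + 0.033 * 12.6 = 1.4158
Adjusted = 393 * 1.4158 = 556.41 sec/km

556.41 s/km


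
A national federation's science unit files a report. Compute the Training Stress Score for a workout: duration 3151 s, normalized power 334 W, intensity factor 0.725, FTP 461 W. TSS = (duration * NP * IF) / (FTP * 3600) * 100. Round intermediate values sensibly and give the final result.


Product = 3151 * 334 * 0.725 = 763014.65
Base = 461 * 3600 = 1659600
TSS = 763014.65 / 1659600 * 100 = 45.98

45.98 TSS


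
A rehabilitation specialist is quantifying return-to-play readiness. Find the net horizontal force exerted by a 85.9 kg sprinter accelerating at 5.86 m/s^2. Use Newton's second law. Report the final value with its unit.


Newton's second law: F = m * a
F = 85.9 * 5.86 = 503.37 N

503.37 N


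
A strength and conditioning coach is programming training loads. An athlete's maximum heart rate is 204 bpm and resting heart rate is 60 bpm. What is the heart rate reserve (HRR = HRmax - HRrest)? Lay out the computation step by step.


HRR = HRmax - HRrest
= 204 - 60
= 144 bpm

144 bpm


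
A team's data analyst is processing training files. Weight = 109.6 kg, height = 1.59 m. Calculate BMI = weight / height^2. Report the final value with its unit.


height^2 = 1.59^2 = 2.5281
BMI = 109.6 / 2.5281 = 43.35 kg/m^2

43.35 kg/m^2


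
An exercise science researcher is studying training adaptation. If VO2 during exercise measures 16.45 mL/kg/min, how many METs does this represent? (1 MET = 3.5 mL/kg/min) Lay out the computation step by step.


METs = VO2 / 3.5 = 16.45 / 3.5 = 4.7

4.7 METs


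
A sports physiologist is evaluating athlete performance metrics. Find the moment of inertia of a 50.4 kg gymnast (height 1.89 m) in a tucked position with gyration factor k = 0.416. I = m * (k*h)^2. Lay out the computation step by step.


Radius of gyration = 0.416 * 1.89 = 0.78624 m
I = 50.4 * 0.78624^2
= 50.4 * 0.618173
= 31.156 kg*m^2

31.156 kg*m^2


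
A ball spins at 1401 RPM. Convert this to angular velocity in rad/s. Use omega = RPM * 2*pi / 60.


omega = 1401 * 2 * pi / 60
= 1401 * 6.28318531 / 60
= 8802.743 / 60
= 146.712 rad/s

146.712 rad/s


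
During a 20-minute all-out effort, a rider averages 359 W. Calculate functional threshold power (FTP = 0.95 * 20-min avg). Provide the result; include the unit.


FTP = 0.95 * 359
= 341.05 W

341.05 W


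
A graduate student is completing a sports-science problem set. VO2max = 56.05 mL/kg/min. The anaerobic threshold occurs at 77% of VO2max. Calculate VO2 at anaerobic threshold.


AT fraction = 77 / 100 = 0.77
AT VO2 = 56.05 * 0.77
= 43.16 mL/kg/min

43.16 mL/kg/min


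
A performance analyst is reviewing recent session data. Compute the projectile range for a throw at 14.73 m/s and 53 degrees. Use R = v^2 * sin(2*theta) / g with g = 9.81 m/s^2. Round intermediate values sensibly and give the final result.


Two times the angle = 106 degrees
sin(106) = 0.961262
R = 216.9729 * 0.961262 / 9.81 = 21.261 m

21.261 m


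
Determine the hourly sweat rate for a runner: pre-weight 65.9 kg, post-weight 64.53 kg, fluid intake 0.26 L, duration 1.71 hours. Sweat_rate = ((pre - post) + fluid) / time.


Mass lost = 65.9 - 64.53 = 1.37 kg
Add fluid consumed: 1.37 + 0.26 = 1.63 L total sweat
Sweat rate = 1.63 / 1.71 = 0.953 L/h

0.953 L/h


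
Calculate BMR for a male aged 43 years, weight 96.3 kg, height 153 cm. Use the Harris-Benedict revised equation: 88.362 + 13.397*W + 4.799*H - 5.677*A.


Substituting values:
W term = 13.397 * 96.3 = 1290.1311
H term = 4.799 * 153 = 734.247
A term = 5.677 * 43 = 244.111
BMR = 1868.63 kcal/day

1868.63 kcal/day


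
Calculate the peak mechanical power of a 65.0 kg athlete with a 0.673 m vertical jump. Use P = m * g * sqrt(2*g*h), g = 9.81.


First, sqrt(2gh) = sqrt(2 * 9.81 * 0.673)
= sqrt(13.20426) = 3.633767 m/s
Power = 65.0 * 9.81 * 3.633767 = 2317.07 W

2317.07 W


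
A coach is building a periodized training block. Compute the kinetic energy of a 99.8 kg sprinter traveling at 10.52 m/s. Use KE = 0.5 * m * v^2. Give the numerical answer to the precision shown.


Velocity squared = 110.6704
KE = 0.5 * 99.8 * 110.6704 = 5522.45 J

5522.45 J


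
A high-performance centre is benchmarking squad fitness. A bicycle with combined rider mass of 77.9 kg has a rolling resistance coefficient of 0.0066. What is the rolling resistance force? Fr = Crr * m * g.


Fr = 0.0066 * 77.9 * 9.81
= 0.51414 * 9.81
= 5.044 N

5.044 N


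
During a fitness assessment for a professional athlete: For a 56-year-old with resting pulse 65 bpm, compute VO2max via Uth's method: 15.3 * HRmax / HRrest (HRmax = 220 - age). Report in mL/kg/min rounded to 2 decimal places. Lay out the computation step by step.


Step 1: HRmax = 220 - 56 = 164 bpm
Step 2: Ratio = 164 / 65 = 2.5231
Step 3: VO2max = 15.3 * 2.5231 = 38.6 mL/kg/min

38.6 mL/kg/min


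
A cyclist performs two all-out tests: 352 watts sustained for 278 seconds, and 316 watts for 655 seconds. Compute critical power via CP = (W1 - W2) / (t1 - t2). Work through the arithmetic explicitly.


W1 = P1 * t1 = 352 * 278 = 97856 J
W2 = P2 * t2 = 316 * 655 = 206980 J
CP = (97856 - 206980) / (278 - 655)
= 289.45 W

289.45 W


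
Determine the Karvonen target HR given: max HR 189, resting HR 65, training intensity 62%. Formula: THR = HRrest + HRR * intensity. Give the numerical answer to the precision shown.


HRR = HRmax - HRrest = 189 - 65 = 124
THR = 65 + 124 * 0.62
= 141.88 bpm

141.88 bpm


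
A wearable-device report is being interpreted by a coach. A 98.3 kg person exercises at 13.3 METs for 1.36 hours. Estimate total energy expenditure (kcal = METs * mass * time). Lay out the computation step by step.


Energy = METs * mass(kg) * time(h)
= 13.3 * 98.3 * 1.36
= 1778.05 kcal

1778.05 kcal


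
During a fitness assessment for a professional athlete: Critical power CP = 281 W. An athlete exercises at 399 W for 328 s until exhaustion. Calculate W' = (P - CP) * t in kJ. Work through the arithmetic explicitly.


P - CP = 399 - 281 = 118 W
W' = 118 * 328 = 38704 J
= 38704 / 1000 = 38.704 kJ

38.704 kJ


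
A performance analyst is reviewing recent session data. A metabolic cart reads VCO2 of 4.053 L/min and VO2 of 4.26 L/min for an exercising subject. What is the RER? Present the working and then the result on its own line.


RER = VCO2 / VO2 = 4.053 / 4.26 = 0.9514

0.9514


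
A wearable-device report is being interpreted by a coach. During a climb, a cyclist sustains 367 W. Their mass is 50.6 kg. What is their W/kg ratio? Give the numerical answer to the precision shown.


Power-to-weight = 367 W / 50.6 kg
= 7.253 W/kg

7.253 W/kg


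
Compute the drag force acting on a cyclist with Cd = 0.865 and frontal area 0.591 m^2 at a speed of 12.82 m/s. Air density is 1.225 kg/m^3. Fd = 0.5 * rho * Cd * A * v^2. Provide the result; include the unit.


Step 1: v^2 = 164.3524
Step 2: Fd = 0.5 * 1.225 * 0.865 * 0.591 * 164.3524
= 51.462 N

51.462 N


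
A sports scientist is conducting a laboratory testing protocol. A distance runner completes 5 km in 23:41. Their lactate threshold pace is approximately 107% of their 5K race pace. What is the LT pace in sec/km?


Convert to seconds: 23 min 41 s = 1421 s
Pace per km = 1421 / 5 = 284.2 s/km
LT pace = 284.2 * 1.07 = 304.09 s/km

304.09 s/km


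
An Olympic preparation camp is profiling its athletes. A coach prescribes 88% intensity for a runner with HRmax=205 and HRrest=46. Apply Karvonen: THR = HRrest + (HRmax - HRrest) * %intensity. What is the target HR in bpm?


Heart rate reserve = 205 - 46 = 159
Intensity fraction = 88 / 100 = 0.88
THR = 46 + 159 * 0.88 = 185.92 bpm

185.92 bpm


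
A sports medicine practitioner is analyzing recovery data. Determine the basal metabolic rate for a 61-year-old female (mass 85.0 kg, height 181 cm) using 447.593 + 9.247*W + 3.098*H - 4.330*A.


BMR = 447.593 + 9.247*85.0 + 3.098*181 - 4.330*61
= 1530.2 kcal/day

1530.2 kcal/day


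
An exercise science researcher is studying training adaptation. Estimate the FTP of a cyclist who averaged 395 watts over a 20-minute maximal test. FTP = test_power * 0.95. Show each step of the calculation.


FTP = 395 * 0.95 = 375.25 W

375.25 W


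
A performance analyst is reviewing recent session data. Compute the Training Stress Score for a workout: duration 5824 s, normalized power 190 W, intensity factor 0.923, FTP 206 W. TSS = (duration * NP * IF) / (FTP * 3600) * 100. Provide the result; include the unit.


Product = 5824 * 190 * 0.923 = 1021354.88
Base = 206 * 3600 = 741600
TSS = 1021354.88 / 741600 * 100 = 137.72

137.72 TSS


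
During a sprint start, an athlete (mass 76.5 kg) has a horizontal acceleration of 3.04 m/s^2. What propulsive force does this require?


Propulsive force = mass * acceleration
= 76.5 kg * 3.04 m/s^2
= 232.56 N

232.56 N


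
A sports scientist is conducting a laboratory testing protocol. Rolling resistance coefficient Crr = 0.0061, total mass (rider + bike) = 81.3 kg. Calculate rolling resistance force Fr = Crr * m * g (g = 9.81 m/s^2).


Fr = Crr * m * g
= 0.0061 * 81.3 * 9.81
= 4.865 N

4.865 N


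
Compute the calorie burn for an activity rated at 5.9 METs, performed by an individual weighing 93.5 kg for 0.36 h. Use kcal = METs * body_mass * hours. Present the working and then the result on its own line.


Product of METs and mass = 5.9 * 93.5 = 551.65
Total kcal = 551.65 * 0.36 = 198.59 kcal

198.59 kcal


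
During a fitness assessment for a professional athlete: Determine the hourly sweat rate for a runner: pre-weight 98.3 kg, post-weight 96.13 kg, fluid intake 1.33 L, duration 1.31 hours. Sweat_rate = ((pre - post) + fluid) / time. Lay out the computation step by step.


Mass lost = 98.3 - 96.13 = 2.17 kg
Add fluid consumed: 2.17 + 1.33 = 3.5 L total sweat
Sweat rate = 3.5 / 1.31 = 2.672 L/h

2.672 L/h
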